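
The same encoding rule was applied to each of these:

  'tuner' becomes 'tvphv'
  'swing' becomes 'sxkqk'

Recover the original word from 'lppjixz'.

longest

In tuner: t→t is +0, u→v is +1, n→p is +2, e→h is +3 — the shift increases by 1 each position. Letter i (0-indexed) is shifted by i+0, so successive shifts are 0, 1, 2, ….
Decoding lppjixz: l−0=l, p−1=o, p−2=n, j−3=g, i−4=e, x−5=s, z−6=t.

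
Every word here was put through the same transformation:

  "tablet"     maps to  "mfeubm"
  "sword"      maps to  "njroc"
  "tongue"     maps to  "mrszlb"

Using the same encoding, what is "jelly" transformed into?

wbuuh

t(19)→m(12) and a(0)→f(5) fit y≡25x+5 (mod 26); the inverse of 25 mod 26 is 25. Each letter's alphabet position (a=0..z=25) is mapped through 25·x+5 mod 26 — an affine cipher.
For jelly: j(9)→25·9+5≡22=w; e(4)→25·4+5≡1=b; l(11)→25·11+5≡20=u; l(11)→25·11+5≡20=u; y(24)→25·24+5≡7=h (all mod 26).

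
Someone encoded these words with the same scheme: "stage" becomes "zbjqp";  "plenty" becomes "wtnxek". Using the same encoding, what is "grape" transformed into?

nzjzp

In stage: s→z is +7, t→b is +8, a→j is +9, g→q is +10 — the shift increases by 1 each position. Each letter shifts forward by (position + 7), i.e. 7, 8, 9, … — the shift grows by one for each successive letter.
For grape: g+7=n, r+8=z, a+9=j, p+10=z, e+11=p.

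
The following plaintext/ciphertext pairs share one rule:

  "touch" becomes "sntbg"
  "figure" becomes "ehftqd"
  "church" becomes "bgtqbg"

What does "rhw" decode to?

six

Compare letters: t→s is +25, o→n is +25, u→t is +25 — a constant shift. It's a constant shift of +25 (ROT25).
Decoding rhw: r−25=s, h−25=i, w−25=x.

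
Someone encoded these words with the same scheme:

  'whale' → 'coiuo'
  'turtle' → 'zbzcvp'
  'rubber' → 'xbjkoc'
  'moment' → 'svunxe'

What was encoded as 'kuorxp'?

engine

Letter i (0-indexed) is shifted by i+6, so successive shifts are 6, 7, 8, ….
Reversing it on kuorxp: k−6=e, u−7=n, o−8=g, r−9=i, x−10=n, p−11=e.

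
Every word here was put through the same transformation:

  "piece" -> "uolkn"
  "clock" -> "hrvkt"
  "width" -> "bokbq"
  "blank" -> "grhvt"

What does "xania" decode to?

sugar

Letter i (0-indexed) is shifted by i+5, so successive shifts are 5, 6, 7, ….
Reversing it on xania: x−5=s, a−6=u, n−7=g, i−8=a, a−9=r.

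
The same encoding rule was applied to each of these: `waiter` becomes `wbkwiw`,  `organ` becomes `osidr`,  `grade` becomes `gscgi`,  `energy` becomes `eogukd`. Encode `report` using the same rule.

rfrrvy

In waiter: w→w is +0, a→b is +1, i→k is +2, t→w is +3 — the shift increases by 1 each position. Each letter shifts forward by its position index (0, 1, 2, …) — the shift grows by one for each successive letter.
Applying it to report: r+0=r, e+1=f, p+2=r, o+3=r, r+4=v, t+5=y.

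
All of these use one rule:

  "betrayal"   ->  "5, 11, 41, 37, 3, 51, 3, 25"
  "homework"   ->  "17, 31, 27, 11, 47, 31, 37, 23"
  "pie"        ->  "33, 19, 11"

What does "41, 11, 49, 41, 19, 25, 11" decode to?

textile

b(#2)→5 and e(#5)→11: differences scale by 2, so n = 2·pos + 1. The formula is n = 2×(alphabet index, a=1) + 1.
Undoing it on 41, 11, 49, 41, 19, 25, 11: 41→(41−1)÷2=20=t, 11→(11−1)÷2=5=e, 49→(49−1)÷2=24=x, 41→(41−1)÷2=20=t, 19→(19−1)÷2=9=i, 25→(25−1)÷2=12=l, 11→(11−1)÷2=5=e.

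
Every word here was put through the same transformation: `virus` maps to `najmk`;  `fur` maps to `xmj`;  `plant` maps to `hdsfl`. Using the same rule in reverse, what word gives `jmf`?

Compare letters: v→n is +18, i→a is +18, r→j is +18 — a constant shift. Each letter is shifted forward by 18 in the alphabet (a Caesar shift of +18).
Undoing it on jmf: j−18=r, m−18=u, f−18=n.

run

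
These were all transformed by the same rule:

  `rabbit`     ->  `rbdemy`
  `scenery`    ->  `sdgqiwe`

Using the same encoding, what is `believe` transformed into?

In rabbit: r→r is +0, a→b is +1, b→d is +2, b→e is +3 — the shift increases by 1 each position. The shift increases by 1 at each position, starting from +0: 0, 1, 2, ….
On believe: b+0=b, e+1=f, l+2=n, i+3=l, e+4=i, v+5=a, e+6=k.

bfnliak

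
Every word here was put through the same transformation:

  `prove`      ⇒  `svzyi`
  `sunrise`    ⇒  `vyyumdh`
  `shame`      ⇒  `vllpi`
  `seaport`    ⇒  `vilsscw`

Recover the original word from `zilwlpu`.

weather

Shifts by position in prove: pos 0: p→s (+3), pos 1: r→v (+4), pos 2: o→z (+11), pos 3: v→y (+3), pos 4: e→i (+4) — repeating every 3. A repeating key of period 3 is used — shifts +3, +4, +11 over and over.
Decoding zilwlpu: z−3=w, i−4=e, l−11=a, w−3=t, l−4=h, p−11=e, u−3=r.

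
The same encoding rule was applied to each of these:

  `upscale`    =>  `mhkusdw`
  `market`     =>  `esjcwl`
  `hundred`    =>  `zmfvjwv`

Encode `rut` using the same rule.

Compare letters: u→m is +18, p→h is +18, s→k is +18 — a constant shift. This is a Caesar cipher with shift 18.
On rut: r+18=j, u+18=m, t+18=l.

jml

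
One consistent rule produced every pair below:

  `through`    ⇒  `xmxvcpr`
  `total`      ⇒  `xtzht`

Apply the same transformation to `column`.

In through: t→x is +4, h→m is +5, r→x is +6, o→v is +7 — the shift increases by 1 each position. Letter i (0-indexed) is shifted by i+4, so successive shifts are 4, 5, 6, ….
Applying it to column: c+4=g, o+5=t, l+6=r, u+7=b, m+8=u, n+9=w.

gtrbuw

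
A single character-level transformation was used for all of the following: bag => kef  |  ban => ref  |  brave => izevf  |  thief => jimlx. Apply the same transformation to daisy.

cwmeh

Read the word backwards and shift each letter +4.
Applying it to daisy: reverse → ysiad; then shift: y+4=c, s+4=w, i+4=m, a+4=e, d+4=h.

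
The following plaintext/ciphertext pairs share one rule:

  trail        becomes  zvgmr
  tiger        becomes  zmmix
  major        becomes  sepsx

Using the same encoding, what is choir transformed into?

A repeating key of period 2 is used — shifts +6, +4 over and over.
For choir: c+6=i, h+4=l, o+6=u, i+4=m, r+6=x.

ilumx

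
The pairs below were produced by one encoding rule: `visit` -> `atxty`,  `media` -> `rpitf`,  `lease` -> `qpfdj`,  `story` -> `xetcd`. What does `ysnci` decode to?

third

Shifts by position in visit: pos 0: v→a (+5), pos 1: i→t (+11), pos 2: s→x (+5), pos 3: i→t (+11) — repeating every 2. It's a Vigenère-style cipher with numeric key [5,11]: position i shifts by key[i mod 2].
Undoing it on ysnci: y−5=t, s−11=h, n−5=i, c−11=r, i−5=d.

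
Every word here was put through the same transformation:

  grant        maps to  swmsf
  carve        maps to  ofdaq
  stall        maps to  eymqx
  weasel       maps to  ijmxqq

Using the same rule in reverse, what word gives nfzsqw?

The shifts repeat in a cycle of length 2: positions 0,1,… shift by +12, +5, then the pattern repeats.
Reversing it on nfzsqw: n−12=b, f−5=a, z−12=n, s−5=n, q−12=e, w−5=r.

banner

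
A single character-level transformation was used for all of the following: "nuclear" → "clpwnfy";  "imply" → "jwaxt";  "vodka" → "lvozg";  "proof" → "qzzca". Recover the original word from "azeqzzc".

rooftop

Two steps: reverse the string, then apply a Caesar shift of +11.
Undoing it on azeqzzc: shift back: a−11=p, z−11=o, e−11=t, q−11=f, z−11=o, z−11=o, c−11=r → potfoor; then reverse → rooftop.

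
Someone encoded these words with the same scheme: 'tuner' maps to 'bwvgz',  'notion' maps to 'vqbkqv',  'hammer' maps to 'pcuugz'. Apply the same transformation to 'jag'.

rco

The shift depends on letter class: consonant t→b is +8, but vowel u→w is +2. The rule splits by letter class: vowels +2, consonants +8.
On jag: j(cons)+8=r, a(vowel)+2=c, g(cons)+8=o.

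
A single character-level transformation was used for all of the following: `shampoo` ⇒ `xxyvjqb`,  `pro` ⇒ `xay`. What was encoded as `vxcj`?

atom

Two steps: reverse the string, then apply a Caesar shift of +9.
Decoding vxcj: shift back: v−9=m, x−9=o, c−9=t, j−9=a → mota; then reverse → atom.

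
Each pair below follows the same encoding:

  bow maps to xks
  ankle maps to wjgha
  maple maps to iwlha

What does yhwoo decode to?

class

Compare letters: b→x is +22, o→k is +22, w→s is +22 — a constant shift. This is a Caesar cipher with shift 22.
Decoding yhwoo: y−22=c, h−22=l, w−22=a, o−22=s, o−22=s.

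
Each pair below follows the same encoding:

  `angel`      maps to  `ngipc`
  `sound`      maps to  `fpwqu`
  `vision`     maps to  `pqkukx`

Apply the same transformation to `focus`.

The output letters match the input read backwards, each shifted +2: angel reversed is legna. Read the word backwards and shift each letter +2.
On focus: reverse → sucof; then shift: s+2=u, u+2=w, c+2=e, o+2=q, f+2=h.

uweqh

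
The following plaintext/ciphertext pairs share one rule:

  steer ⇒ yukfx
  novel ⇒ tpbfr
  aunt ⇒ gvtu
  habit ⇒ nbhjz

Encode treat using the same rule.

zskbz

Shifts by position in steer: pos 0: s→y (+6), pos 1: t→u (+1), pos 2: e→k (+6), pos 3: e→f (+1) — repeating every 2. It's a Vigenère-style cipher with numeric key [6,1]: position i shifts by key[i mod 2].
On treat: t+6=z, r+1=s, e+6=k, a+1=b, t+6=z.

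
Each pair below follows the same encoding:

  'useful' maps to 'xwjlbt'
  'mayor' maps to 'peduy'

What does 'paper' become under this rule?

The shift increases by 1 at each position, starting from +3: 3, 4, 5, ….
Applying it to paper: p+3=s, a+4=e, p+5=u, e+6=k, r+7=y.

seuky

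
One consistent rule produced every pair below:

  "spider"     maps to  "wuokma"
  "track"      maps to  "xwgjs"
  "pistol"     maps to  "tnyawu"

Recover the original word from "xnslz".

Letter i (0-indexed) is shifted by i+4, so successive shifts are 4, 5, 6, ….
Decoding xnslz: x−4=t, n−5=i, s−6=m, l−7=e, z−8=r.

timer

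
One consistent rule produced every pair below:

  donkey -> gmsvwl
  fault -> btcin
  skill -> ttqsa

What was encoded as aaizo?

The output letters match the input read backwards, each shifted +8: donkey reversed is yeknod. The word is reversed, then every letter is shifted forward by 8.
Reversing it on aaizo: shift back: a−8=s, a−8=s, i−8=a, z−8=r, o−8=g → ssarg; then reverse → grass.

grass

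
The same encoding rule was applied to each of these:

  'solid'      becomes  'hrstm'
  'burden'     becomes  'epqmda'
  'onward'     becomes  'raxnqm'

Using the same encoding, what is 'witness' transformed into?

xtyadhh

s(18)→h(7) and o(14)→r(17) fit y≡17x+13 (mod 26); the inverse of 17 mod 26 is 23. Each letter's alphabet position (a=0..z=25) is mapped through 17·x+13 mod 26 — an affine cipher.
On witness: w(22)→17·22+13≡23=x; i(8)→17·8+13≡19=t; t(19)→17·19+13≡24=y; n(13)→17·13+13≡0=a; e(4)→17·4+13≡3=d; s(18)→17·18+13≡7=h; s(18)→17·18+13≡7=h (all mod 26).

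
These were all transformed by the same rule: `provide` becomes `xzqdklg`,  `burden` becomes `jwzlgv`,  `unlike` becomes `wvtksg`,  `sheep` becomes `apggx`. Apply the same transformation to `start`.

abczb

The shift depends on letter class: consonant p→x is +8, but vowel o→q is +2. The rule splits by letter class: vowels +2, consonants +8.
Applying it to start: s(cons)+8=a, t(cons)+8=b, a(vowel)+2=c, r(cons)+8=z, t(cons)+8=b.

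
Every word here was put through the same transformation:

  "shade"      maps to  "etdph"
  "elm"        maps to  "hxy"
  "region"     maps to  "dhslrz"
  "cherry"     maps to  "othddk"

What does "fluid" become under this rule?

Two shifts are in play — +3 for a/e/i/o/u, +12 for every other letter.
On fluid: f(cons)+12=r, l(cons)+12=x, u(vowel)+3=x, i(vowel)+3=l, d(cons)+12=p.

rxxlp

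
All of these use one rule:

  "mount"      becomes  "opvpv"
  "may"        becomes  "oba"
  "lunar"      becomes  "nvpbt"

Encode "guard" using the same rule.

The shift depends on letter class: consonant m→o is +2, but vowel o→p is +1. The rule splits by letter class: vowels +1, consonants +2.
For guard: g(cons)+2=i, u(vowel)+1=v, a(vowel)+1=b, r(cons)+2=t, d(cons)+2=f.

ivbtf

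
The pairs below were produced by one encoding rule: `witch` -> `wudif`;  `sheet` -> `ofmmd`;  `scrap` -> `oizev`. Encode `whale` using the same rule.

wfenm

w(22)→w(22) and i(8)→u(20) fit y≡15x+4 (mod 26); the inverse of 15 mod 26 is 7. This is an affine cipher: with a=0,…,z=25, each position x becomes (15x+4) mod 26.
For whale: w(22)→15·22+4≡22=w; h(7)→15·7+4≡5=f; a(0)→15·0+4≡4=e; l(11)→15·11+4≡13=n; e(4)→15·4+4≡12=m (all mod 26).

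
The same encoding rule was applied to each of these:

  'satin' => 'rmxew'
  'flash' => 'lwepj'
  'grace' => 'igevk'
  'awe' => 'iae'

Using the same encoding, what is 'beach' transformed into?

lgeif

The output letters match the input read backwards, each shifted +4: satin reversed is nitas. Two steps: reverse the string, then apply a Caesar shift of +4.
On beach: reverse → hcaeb; then shift: h+4=l, c+4=g, a+4=e, e+4=i, b+4=f.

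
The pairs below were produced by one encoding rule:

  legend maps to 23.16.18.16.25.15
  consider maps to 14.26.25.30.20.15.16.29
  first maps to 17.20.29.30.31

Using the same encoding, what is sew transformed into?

30.16.34

l is letter #12 and maps to 23: an offset of 11. Each letter is replaced by its alphabet position (a=1..z=26) + 11.
Applying it to sew: s=19→30, e=5→16, w=23→34.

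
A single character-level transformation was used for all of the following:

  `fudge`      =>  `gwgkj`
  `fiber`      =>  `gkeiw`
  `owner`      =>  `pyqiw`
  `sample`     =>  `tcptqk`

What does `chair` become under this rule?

djdmw

In fudge: f→g is +1, u→w is +2, d→g is +3, g→k is +4 — the shift increases by 1 each position. Letter i (0-indexed) is shifted by i+1, so successive shifts are 1, 2, 3, ….
On chair: c+1=d, h+2=j, a+3=d, i+4=m, r+5=w.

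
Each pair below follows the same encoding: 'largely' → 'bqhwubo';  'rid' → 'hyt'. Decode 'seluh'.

cover

Compare letters: l→b is +16, a→q is +16, r→h is +16 — a constant shift. This is a Caesar cipher with shift 16.
Reversing it on seluh: s−16=c, e−16=o, l−16=v, u−16=e, h−16=r.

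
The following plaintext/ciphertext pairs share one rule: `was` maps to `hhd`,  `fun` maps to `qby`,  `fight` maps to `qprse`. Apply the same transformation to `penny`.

The shift depends on letter class: consonant w→h is +11, but vowel a→h is +7. Two shifts are in play — +7 for a/e/i/o/u, +11 for every other letter.
For penny: p(cons)+11=a, e(vowel)+7=l, n(cons)+11=y, n(cons)+11=y, y(cons)+11=j.

alyyj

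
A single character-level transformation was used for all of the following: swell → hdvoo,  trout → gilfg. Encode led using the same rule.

ovw

This is the alphabet-reversal cipher (Atbash): a becomes z, b becomes y, etc.
Applying it to led: l↔o, e↔v, d↔w.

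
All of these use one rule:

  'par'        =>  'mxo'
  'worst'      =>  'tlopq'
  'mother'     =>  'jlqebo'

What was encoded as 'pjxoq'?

This is a Caesar cipher with shift 23.
Undoing it on pjxoq: p−23=s, j−23=m, x−23=a, o−23=r, q−23=t.

smart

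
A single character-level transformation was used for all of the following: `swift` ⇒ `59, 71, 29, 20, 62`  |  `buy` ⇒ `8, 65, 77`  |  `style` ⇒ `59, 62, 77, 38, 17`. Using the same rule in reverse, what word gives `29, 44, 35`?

With a=1..z=26, the number is 3·pos + 2.
Reversing it on 29, 44, 35: 29→(29−2)÷3=9=i, 44→(44−2)÷3=14=n, 35→(35−2)÷3=11=k.

ink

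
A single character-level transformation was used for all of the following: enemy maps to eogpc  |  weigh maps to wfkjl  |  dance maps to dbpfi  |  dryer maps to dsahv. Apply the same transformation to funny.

In enemy: e→e is +0, n→o is +1, e→g is +2, m→p is +3 — the shift increases by 1 each position. The shift increases by 1 at each position, starting from +0: 0, 1, 2, ….
On funny: f+0=f, u+1=v, n+2=p, n+3=q, y+4=c.

fvpqc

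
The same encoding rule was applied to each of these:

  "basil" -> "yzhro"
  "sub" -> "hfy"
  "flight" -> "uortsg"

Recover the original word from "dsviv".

where

Each pair mirrors across the alphabet (b↔y, a↔z, s↔h): positions sum to 25. Each letter is replaced by its mirror in the alphabet: a↔z, b↔y, c↔x, and so on (the Atbash cipher).
Decoding dsviv: d↔w, s↔h, v↔e, i↔r, v↔e.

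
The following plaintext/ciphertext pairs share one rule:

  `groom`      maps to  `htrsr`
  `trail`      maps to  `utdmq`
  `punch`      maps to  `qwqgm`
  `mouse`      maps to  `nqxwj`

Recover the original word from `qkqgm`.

pinch

The shift increases by 1 at each position, starting from +1: 1, 2, 3, ….
Decoding qkqgm: q−1=p, k−2=i, q−3=n, g−4=c, m−5=h.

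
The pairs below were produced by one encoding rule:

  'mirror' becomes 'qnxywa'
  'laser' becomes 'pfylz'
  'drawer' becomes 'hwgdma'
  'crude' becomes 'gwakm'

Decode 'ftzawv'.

In mirror: m→q is +4, i→n is +5, r→x is +6, r→y is +7 — the shift increases by 1 each position. Letter i (0-indexed) is shifted by i+4, so successive shifts are 4, 5, 6, ….
Decoding ftzawv: f−4=b, t−5=o, z−6=t, a−7=t, w−8=o, v−9=m.

bottom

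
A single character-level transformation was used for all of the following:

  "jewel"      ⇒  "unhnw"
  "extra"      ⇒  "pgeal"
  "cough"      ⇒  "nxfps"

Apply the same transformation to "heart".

snlae

Shifts by position in jewel: pos 0: j→u (+11), pos 1: e→n (+9), pos 2: w→h (+11), pos 3: e→n (+9) — repeating every 2. A repeating key of period 2 is used — shifts +11, +9 over and over.
For heart: h+11=s, e+9=n, a+11=l, r+9=a, t+11=e.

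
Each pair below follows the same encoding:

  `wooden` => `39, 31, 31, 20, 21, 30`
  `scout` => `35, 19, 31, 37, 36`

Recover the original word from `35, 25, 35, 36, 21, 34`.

Letters become their 1-based position plus 16 (so a→17, b→18, …).
Undoing it on 35, 25, 35, 36, 21, 34: 35→(35−16)÷1=19=s, 25→(25−16)÷1=9=i, 35→(35−16)÷1=19=s, 36→(36−16)÷1=20=t, 21→(21−16)÷1=5=e, 34→(34−16)÷1=18=r.

sister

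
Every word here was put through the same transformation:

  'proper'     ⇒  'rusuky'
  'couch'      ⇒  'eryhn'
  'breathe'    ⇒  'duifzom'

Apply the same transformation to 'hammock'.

In proper: p→r is +2, r→u is +3, o→s is +4, p→u is +5 — the shift increases by 1 each position. Letter i (0-indexed) is shifted by i+2, so successive shifts are 2, 3, 4, ….
Applying it to hammock: h+2=j, a+3=d, m+4=q, m+5=r, o+6=u, c+7=j, k+8=s.

jdqrujs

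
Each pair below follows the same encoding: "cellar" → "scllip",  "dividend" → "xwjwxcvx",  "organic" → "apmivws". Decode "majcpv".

c(2)→s(18) and e(4)→c(2) fit y≡5x+8 (mod 26); the inverse of 5 mod 26 is 21. This is an affine cipher: with a=0,…,z=25, each position x becomes (5x+8) mod 26.
Reversing it on majcpv: m(12)→21·(12−8)≡6=g; a(0)→21·(0−8)≡14=o; j(9)→21·(9−8)≡21=v; c(2)→21·(2−8)≡4=e; p(15)→21·(15−8)≡17=r; v(21)→21·(21−8)≡13=n (all mod 26).

govern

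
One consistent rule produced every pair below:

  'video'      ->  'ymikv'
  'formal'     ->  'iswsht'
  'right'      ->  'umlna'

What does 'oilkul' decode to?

legend

In video: v→y is +3, i→m is +4, d→i is +5, e→k is +6 — the shift increases by 1 each position. Each letter shifts forward by (position + 3), i.e. 3, 4, 5, … — the shift grows by one for each successive letter.
Reversing it on oilkul: o−3=l, i−4=e, l−5=g, k−6=e, u−7=n, l−8=d.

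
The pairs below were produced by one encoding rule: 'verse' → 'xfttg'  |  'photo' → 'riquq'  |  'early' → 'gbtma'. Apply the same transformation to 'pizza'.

The shifts repeat in a cycle of length 2: positions 0,1,… shift by +2, +1, then the pattern repeats.
Applying it to pizza: p+2=r, i+1=j, z+2=b, z+1=a, a+2=c.

rjbac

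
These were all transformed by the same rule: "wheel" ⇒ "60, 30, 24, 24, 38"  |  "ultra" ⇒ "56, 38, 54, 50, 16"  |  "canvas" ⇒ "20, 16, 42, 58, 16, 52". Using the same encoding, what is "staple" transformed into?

52, 54, 16, 46, 38, 24

Each letter becomes 2×(its alphabet position, a=1..z=26) + 14.
On staple: s=19→52, t=20→54, a=1→16, p=16→46, l=12→38, e=5→24.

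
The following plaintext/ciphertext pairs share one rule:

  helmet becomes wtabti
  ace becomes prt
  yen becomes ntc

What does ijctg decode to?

This is a Caesar cipher with shift 15.
Reversing it on ijctg: i−15=t, j−15=u, c−15=n, t−15=e, g−15=r.

tuner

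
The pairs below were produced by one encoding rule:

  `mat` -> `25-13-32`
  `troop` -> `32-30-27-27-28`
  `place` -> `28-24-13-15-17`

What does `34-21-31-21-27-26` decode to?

m is letter #13 and maps to 25: an offset of 12. The number is (letter's place in the alphabet, a=1) + 12.
Undoing it on 34-21-31-21-27-26: 34→(34−12)÷1=22=v, 21→(21−12)÷1=9=i, 31→(31−12)÷1=19=s, 21→(21−12)÷1=9=i, 27→(27−12)÷1=15=o, 26→(26−12)÷1=14=n.

vision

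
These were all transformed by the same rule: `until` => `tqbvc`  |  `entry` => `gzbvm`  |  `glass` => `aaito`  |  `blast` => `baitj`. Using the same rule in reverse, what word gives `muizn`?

frame

Read the word backwards and shift each letter +8.
Reversing it on muizn: shift back: m−8=e, u−8=m, i−8=a, z−8=r, n−8=f → emarf; then reverse → frame.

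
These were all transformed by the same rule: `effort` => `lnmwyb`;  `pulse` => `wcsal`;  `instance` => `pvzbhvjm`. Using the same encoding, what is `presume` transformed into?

wzlabul

Shifts by position in effort: pos 0: e→l (+7), pos 1: f→n (+8), pos 2: f→m (+7), pos 3: o→w (+8) — repeating every 2. The shifts repeat in a cycle of length 2: positions 0,1,… shift by +7, +8, then the pattern repeats.
On presume: p+7=w, r+8=z, e+7=l, s+8=a, u+7=b, m+8=u, e+7=l.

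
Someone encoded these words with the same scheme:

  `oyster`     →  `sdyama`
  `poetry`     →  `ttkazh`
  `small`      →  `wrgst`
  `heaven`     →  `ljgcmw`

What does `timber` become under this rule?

Letter i (0-indexed) is shifted by i+4, so successive shifts are 4, 5, 6, ….
For timber: t+4=x, i+5=n, m+6=s, b+7=i, e+8=m, r+9=a.

xnsima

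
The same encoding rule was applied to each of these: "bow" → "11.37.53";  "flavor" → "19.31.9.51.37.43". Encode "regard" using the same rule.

43.17.21.9.43.15

b(#2)→11 and o(#15)→37: differences scale by 2, so n = 2·pos + 7. With a=1..z=26, the number is 2·pos + 7.
On regard: r=18→43, e=5→17, g=7→21, a=1→9, r=18→43, d=4→15.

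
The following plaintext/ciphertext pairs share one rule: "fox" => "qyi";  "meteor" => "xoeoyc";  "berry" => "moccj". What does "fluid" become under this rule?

qweso

The shift depends on letter class: consonant f→q is +11, but vowel o→y is +10. The rule splits by letter class: vowels +10, consonants +11.
For fluid: f(cons)+11=q, l(cons)+11=w, u(vowel)+10=e, i(vowel)+10=s, d(cons)+11=o.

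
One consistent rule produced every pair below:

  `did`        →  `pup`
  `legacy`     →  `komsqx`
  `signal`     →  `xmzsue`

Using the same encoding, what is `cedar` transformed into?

dmpqo

The output letters match the input read backwards, each shifted +12: did reversed is did. Two steps: reverse the string, then apply a Caesar shift of +12.
On cedar: reverse → radec; then shift: r+12=d, a+12=m, d+12=p, e+12=q, c+12=o.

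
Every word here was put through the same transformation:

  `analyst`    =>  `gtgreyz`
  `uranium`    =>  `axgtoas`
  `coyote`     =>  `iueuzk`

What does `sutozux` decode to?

monitor

Compare letters: a→g is +6, n→t is +6, a→g is +6 — a constant shift. Every letter moves 6 places later in the alphabet, wrapping around z→a.
Undoing it on sutozux: s−6=m, u−6=o, t−6=n, o−6=i, z−6=t, u−6=o, x−6=r.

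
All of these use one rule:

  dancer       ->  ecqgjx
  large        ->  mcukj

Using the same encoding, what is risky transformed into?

skvod

Each letter shifts forward by (position + 1), i.e. 1, 2, 3, … — the shift grows by one for each successive letter.
Applying it to risky: r+1=s, i+2=k, s+3=v, k+4=o, y+5=d.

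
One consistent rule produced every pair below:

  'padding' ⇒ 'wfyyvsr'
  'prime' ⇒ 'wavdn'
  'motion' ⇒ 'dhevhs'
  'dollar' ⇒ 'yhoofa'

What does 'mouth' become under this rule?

p(15)→w(22) and a(0)→f(5) fit y≡15x+5 (mod 26); the inverse of 15 mod 26 is 7. This is an affine cipher: with a=0,…,z=25, each position x becomes (15x+5) mod 26.
Applying it to mouth: m(12)→15·12+5≡3=d; o(14)→15·14+5≡7=h; u(20)→15·20+5≡19=t; t(19)→15·19+5≡4=e; h(7)→15·7+5≡6=g (all mod 26).

dhteg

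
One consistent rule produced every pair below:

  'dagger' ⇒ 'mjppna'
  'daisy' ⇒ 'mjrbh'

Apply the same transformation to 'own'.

Compare letters: d→m is +9, a→j is +9, g→p is +9 — a constant shift. It's a constant shift of +9 (ROT9).
For own: o+9=x, w+9=f, n+9=w.

xfw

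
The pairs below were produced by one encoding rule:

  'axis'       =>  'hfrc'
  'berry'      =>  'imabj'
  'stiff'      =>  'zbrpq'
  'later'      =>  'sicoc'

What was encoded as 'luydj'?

In axis: a→h is +7, x→f is +8, i→r is +9, s→c is +10 — the shift increases by 1 each position. The shift increases by 1 at each position, starting from +7: 7, 8, 9, ….
Reversing it on luydj: l−7=e, u−8=m, y−9=p, d−10=t, j−11=y.

empty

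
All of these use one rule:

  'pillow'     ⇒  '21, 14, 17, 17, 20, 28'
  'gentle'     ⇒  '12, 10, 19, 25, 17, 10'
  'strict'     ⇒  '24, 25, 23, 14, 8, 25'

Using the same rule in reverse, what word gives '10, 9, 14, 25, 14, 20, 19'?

p is letter #16 and maps to 21: an offset of 5. Each letter is replaced by its alphabet position (a=1..z=26) + 5.
Decoding 10, 9, 14, 25, 14, 20, 19: 10→(10−5)÷1=5=e, 9→(9−5)÷1=4=d, 14→(14−5)÷1=9=i, 25→(25−5)÷1=20=t, 14→(14−5)÷1=9=i, 20→(20−5)÷1=15=o, 19→(19−5)÷1=14=n.

edition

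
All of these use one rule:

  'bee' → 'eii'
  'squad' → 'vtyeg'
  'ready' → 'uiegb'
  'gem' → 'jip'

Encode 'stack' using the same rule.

vwefn

The shift depends on letter class: consonant b→e is +3, but vowel e→i is +4. Vowels shift forward by 4 and consonants shift forward by 3.
On stack: s(cons)+3=v, t(cons)+3=w, a(vowel)+4=e, c(cons)+3=f, k(cons)+3=n.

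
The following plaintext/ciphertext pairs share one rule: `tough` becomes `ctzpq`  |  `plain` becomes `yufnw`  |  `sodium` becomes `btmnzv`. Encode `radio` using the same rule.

Vowels shift forward by 5 and consonants shift forward by 9.
On radio: r(cons)+9=a, a(vowel)+5=f, d(cons)+9=m, i(vowel)+5=n, o(vowel)+5=t.

afmnt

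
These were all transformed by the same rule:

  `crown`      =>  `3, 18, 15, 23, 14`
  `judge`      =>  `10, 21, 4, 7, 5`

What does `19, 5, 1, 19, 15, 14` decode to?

season

c is letter #3 and maps to 3: an offset of 0. Each letter is replaced by its alphabet position (a=1, b=2, …, z=26).
Decoding 19, 5, 1, 19, 15, 14: 19=s, 5=e, 1=a, 19=s, 15=o, 14=n.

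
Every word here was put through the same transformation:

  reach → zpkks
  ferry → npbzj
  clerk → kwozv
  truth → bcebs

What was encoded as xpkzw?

Shifts by position in reach: pos 0: r→z (+8), pos 1: e→p (+11), pos 2: a→k (+10), pos 3: c→k (+8), pos 4: h→s (+11) — repeating every 3. A repeating key of period 3 is used — shifts +8, +11, +10 over and over.
Reversing it on xpkzw: x−8=p, p−11=e, k−10=a, z−8=r, w−11=l.

pearl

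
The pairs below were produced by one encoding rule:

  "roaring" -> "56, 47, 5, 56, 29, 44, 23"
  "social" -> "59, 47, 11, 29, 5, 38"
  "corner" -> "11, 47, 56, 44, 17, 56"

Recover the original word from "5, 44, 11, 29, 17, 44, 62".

r(#18)→56 and o(#15)→47: differences scale by 3, so n = 3·pos + 2. With a=1..z=26, the number is 3·pos + 2.
Reversing it on 5, 44, 11, 29, 17, 44, 62: 5→(5−2)÷3=1=a, 44→(44−2)÷3=14=n, 11→(11−2)÷3=3=c, 29→(29−2)÷3=9=i, 17→(17−2)÷3=5=e, 44→(44−2)÷3=14=n, 62→(62−2)÷3=20=t.

ancient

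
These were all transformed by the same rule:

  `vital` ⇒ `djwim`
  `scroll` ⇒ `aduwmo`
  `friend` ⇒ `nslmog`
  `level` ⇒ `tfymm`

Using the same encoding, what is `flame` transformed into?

nmduf

The shifts repeat in a cycle of length 3: positions 0,1,… shift by +8, +1, +3, then the pattern repeats.
Applying it to flame: f+8=n, l+1=m, a+3=d, m+8=u, e+1=f.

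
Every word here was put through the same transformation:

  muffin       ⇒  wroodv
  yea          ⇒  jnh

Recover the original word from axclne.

vector

The output letters match the input read backwards, each shifted +9: muffin reversed is niffum. Read the word backwards and shift each letter +9.
Reversing it on axclne: shift back: a−9=r, x−9=o, c−9=t, l−9=c, n−9=e, e−9=v → rotcev; then reverse → vector.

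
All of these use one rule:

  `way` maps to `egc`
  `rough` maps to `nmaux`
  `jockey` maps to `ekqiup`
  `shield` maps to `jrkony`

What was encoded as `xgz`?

Read the word backwards and shift each letter +6.
Decoding xgz: shift back: x−6=r, g−6=a, z−6=t → rat; then reverse → tar.

tar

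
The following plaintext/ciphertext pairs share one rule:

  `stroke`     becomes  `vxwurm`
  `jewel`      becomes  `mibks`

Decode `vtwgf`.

spray

In stroke: s→v is +3, t→x is +4, r→w is +5, o→u is +6 — the shift increases by 1 each position. Letter i (0-indexed) is shifted by i+3, so successive shifts are 3, 4, 5, ….
Undoing it on vtwgf: v−3=s, t−4=p, w−5=r, g−6=a, f−7=y.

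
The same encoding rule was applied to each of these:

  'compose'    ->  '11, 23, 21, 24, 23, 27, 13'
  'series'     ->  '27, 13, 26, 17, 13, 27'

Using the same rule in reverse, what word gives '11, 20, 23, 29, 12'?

Letters become their 1-based position plus 8 (so a→9, b→10, …).
Reversing it on 11, 20, 23, 29, 12: 11→(11−8)÷1=3=c, 20→(20−8)÷1=12=l, 23→(23−8)÷1=15=o, 29→(29−8)÷1=21=u, 12→(12−8)÷1=4=d.

cloud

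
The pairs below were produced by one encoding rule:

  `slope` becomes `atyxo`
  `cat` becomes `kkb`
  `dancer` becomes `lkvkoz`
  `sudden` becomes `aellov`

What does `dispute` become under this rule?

lsaxebo

Two shifts are in play — +10 for a/e/i/o/u, +8 for every other letter.
On dispute: d(cons)+8=l, i(vowel)+10=s, s(cons)+8=a, p(cons)+8=x, u(vowel)+10=e, t(cons)+8=b, e(vowel)+10=o.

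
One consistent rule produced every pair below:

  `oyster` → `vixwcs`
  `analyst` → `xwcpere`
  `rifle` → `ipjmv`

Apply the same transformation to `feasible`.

Read the word backwards and shift each letter +4.
Applying it to feasible: reverse → elbisaef; then shift: e+4=i, l+4=p, b+4=f, i+4=m, s+4=w, a+4=e, e+4=i, f+4=j.

ipfmweij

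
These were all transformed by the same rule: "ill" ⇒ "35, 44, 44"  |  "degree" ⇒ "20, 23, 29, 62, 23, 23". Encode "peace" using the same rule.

56, 23, 11, 17, 23

i(#9)→35 and l(#12)→44: differences scale by 3, so n = 3·pos + 8. Each letter becomes 3×(its alphabet position, a=1..z=26) + 8.
Applying it to peace: p=16→56, e=5→23, a=1→11, c=3→17, e=5→23.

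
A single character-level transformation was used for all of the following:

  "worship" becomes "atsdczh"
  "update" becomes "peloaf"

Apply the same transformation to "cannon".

The output letters match the input read backwards, each shifted +11: worship reversed is pihsrow. Read the word backwards and shift each letter +11.
For cannon: reverse → nonnac; then shift: n+11=y, o+11=z, n+11=y, n+11=y, a+11=l, c+11=n.

yzyyln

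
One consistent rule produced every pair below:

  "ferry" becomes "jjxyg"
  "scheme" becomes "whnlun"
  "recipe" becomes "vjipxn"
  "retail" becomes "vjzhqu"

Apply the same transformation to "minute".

qntbbn

In ferry: f→j is +4, e→j is +5, r→x is +6, r→y is +7 — the shift increases by 1 each position. Letter i (0-indexed) is shifted by i+4, so successive shifts are 4, 5, 6, ….
Applying it to minute: m+4=q, i+5=n, n+6=t, u+7=b, t+8=b, e+9=n.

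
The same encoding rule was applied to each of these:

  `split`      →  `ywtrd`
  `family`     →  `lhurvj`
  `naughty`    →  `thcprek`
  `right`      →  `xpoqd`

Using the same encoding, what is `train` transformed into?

In split: s→y is +6, p→w is +7, l→t is +8, i→r is +9 — the shift increases by 1 each position. The shift increases by 1 at each position, starting from +6: 6, 7, 8, ….
For train: t+6=z, r+7=y, a+8=i, i+9=r, n+10=x.

zyirx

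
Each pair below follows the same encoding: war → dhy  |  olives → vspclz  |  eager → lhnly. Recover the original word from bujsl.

uncle

Compare letters: w→d is +7, a→h is +7, r→y is +7 — a constant shift. Each letter is shifted forward by 7 in the alphabet (a Caesar shift of +7).
Decoding bujsl: b−7=u, u−7=n, j−7=c, s−7=l, l−7=e.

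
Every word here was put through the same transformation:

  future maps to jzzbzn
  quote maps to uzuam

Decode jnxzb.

In future: f→j is +4, u→z is +5, t→z is +6, u→b is +7 — the shift increases by 1 each position. Each letter shifts forward by (position + 4), i.e. 4, 5, 6, … — the shift grows by one for each successive letter.
Undoing it on jnxzb: j−4=f, n−5=i, x−6=r, z−7=s, b−8=t.

first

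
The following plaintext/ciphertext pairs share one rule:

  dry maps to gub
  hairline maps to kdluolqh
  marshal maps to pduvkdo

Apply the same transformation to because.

ehfdxvh

Compare letters: d→g is +3, r→u is +3, y→b is +3 — a constant shift. Every letter moves 3 places later in the alphabet, wrapping around z→a.
Applying it to because: b+3=e, e+3=h, c+3=f, a+3=d, u+3=x, s+3=v, e+3=h.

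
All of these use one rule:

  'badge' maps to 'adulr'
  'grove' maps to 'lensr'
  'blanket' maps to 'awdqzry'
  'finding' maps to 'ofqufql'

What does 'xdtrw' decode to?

camel

b(1)→a(0) and a(0)→d(3) fit y≡23x+3 (mod 26); the inverse of 23 mod 26 is 17. Treating letters as 0–25, the rule is x ↦ 23x + 3 (mod 26).
Reversing it on xdtrw: x(23)→17·(23−3)≡2=c; d(3)→17·(3−3)≡0=a; t(19)→17·(19−3)≡12=m; r(17)→17·(17−3)≡4=e; w(22)→17·(22−3)≡11=l (all mod 26).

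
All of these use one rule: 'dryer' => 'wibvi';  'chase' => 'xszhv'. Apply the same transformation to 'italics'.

rgzorxh

Each pair mirrors across the alphabet (d↔w, r↔i, y↔b): positions sum to 25. Each letter is replaced by its mirror in the alphabet: a↔z, b↔y, c↔x, and so on (the Atbash cipher).
For italics: i↔r, t↔g, a↔z, l↔o, i↔r, c↔x, s↔h.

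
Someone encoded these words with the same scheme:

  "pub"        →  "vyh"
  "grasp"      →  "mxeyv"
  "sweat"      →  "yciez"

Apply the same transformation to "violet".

bmsriz

The shift depends on letter class: consonant p→v is +6, but vowel u→y is +4. The rule splits by letter class: vowels +4, consonants +6.
For violet: v(cons)+6=b, i(vowel)+4=m, o(vowel)+4=s, l(cons)+6=r, e(vowel)+4=i, t(cons)+6=z.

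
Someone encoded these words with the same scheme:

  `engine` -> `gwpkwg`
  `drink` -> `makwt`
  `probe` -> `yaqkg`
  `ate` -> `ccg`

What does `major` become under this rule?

The shift depends on letter class: consonant n→w is +9, but vowel e→g is +2. The rule splits by letter class: vowels +2, consonants +9.
For major: m(cons)+9=v, a(vowel)+2=c, j(cons)+9=s, o(vowel)+2=q, r(cons)+9=a.

vcsqa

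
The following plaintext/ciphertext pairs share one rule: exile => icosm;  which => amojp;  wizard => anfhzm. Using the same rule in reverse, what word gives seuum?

ozone

In exile: e→i is +4, x→c is +5, i→o is +6, l→s is +7 — the shift increases by 1 each position. Each letter shifts forward by (position + 4), i.e. 4, 5, 6, … — the shift grows by one for each successive letter.
Reversing it on seuum: s−4=o, e−5=z, u−6=o, u−7=n, m−8=e.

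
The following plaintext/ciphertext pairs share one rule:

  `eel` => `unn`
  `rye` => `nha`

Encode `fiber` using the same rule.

The output letters match the input read backwards, each shifted +9: eel reversed is lee. The word is reversed, then every letter is shifted forward by 9.
On fiber: reverse → rebif; then shift: r+9=a, e+9=n, b+9=k, i+9=r, f+9=o.

ankro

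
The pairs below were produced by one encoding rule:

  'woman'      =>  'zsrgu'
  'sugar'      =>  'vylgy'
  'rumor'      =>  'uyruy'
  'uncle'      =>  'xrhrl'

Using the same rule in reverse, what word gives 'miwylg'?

jersey

In woman: w→z is +3, o→s is +4, m→r is +5, a→g is +6 — the shift increases by 1 each position. The shift increases by 1 at each position, starting from +3: 3, 4, 5, ….
Decoding miwylg: m−3=j, i−4=e, w−5=r, y−6=s, l−7=e, g−8=y.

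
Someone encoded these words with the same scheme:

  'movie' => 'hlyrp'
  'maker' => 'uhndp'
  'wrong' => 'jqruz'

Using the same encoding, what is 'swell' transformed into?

The output letters match the input read backwards, each shifted +3: movie reversed is eivom. Read the word backwards and shift each letter +3.
On swell: reverse → llews; then shift: l+3=o, l+3=o, e+3=h, w+3=z, s+3=v.

oohzv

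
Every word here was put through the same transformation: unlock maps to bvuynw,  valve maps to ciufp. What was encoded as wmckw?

In unlock: u→b is +7, n→v is +8, l→u is +9, o→y is +10 — the shift increases by 1 each position. The shift increases by 1 at each position, starting from +7: 7, 8, 9, ….
Reversing it on wmckw: w−7=p, m−8=e, c−9=t, k−10=a, w−11=l.

petal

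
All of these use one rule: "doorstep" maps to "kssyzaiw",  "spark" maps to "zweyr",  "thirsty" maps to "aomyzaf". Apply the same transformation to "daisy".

kemzf

Two shifts are in play — +4 for a/e/i/o/u, +7 for every other letter.
For daisy: d(cons)+7=k, a(vowel)+4=e, i(vowel)+4=m, s(cons)+7=z, y(cons)+7=f.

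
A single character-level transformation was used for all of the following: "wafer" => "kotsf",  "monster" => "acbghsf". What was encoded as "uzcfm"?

Compare letters: w→k is +14, a→o is +14, f→t is +14 — a constant shift. It's a constant shift of +14 (ROT14).
Reversing it on uzcfm: u−14=g, z−14=l, c−14=o, f−14=r, m−14=y.

glory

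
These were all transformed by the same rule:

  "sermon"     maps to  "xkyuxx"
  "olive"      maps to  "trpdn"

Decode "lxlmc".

In sermon: s→x is +5, e→k is +6, r→y is +7, m→u is +8 — the shift increases by 1 each position. Letter i (0-indexed) is shifted by i+5, so successive shifts are 5, 6, 7, ….
Decoding lxlmc: l−5=g, x−6=r, l−7=e, m−8=e, c−9=t.

greet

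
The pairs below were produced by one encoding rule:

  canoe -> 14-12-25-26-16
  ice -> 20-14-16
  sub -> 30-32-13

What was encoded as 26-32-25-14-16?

c is letter #3 and maps to 14: an offset of 11. Letters become their 1-based position plus 11 (so a→12, b→13, …).
Undoing it on 26-32-25-14-16: 26→(26−11)÷1=15=o, 32→(32−11)÷1=21=u, 25→(25−11)÷1=14=n, 14→(14−11)÷1=3=c, 16→(16−11)÷1=5=e.

ounce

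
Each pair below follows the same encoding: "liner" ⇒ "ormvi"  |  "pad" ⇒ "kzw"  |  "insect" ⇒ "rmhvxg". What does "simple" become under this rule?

Each letter is replaced by its mirror in the alphabet: a↔z, b↔y, c↔x, and so on (the Atbash cipher).
For simple: s↔h, i↔r, m↔n, p↔k, l↔o, e↔v.

hrnkov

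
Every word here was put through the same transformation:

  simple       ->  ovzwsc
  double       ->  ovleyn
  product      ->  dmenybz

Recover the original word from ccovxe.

unless

The output letters match the input read backwards, each shifted +10: simple reversed is elpmis. The word is reversed, then every letter is shifted forward by 10.
Undoing it on ccovxe: shift back: c−10=s, c−10=s, o−10=e, v−10=l, x−10=n, e−10=u → sselnu; then reverse → unless.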